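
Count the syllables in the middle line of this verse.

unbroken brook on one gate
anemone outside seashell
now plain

The middle line: anemone(4) + outside(2) + seashell(2) = 8

8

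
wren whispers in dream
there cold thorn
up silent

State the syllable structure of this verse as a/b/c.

5/3/3

Line 1: wren (1), whispers (2), in (1), dream (1) → 5
Line 2: there (1), cold (1), thorn (1) → 3
Line 3: up (1), silent (2) → 3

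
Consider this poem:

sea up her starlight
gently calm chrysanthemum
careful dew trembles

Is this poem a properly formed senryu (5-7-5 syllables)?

Line 1: "sea up her starlight": 1+1+1+2 = 5 ✓
Line 2: "gently calm chrysanthemum": 2+1+4 = 7 ✓
Line 3: "careful dew trembles": 2+1+2 = 5 ✓

Yes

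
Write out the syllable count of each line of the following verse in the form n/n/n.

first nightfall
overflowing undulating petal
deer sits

3/10/2

Line 1: first (1), nightfall (2) → 3
Line 2: overflowing (4), undulating (4), petal (2) → 10
Line 3: deer (1), sits (1) → 2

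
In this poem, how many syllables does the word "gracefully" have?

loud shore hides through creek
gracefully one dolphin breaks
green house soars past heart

3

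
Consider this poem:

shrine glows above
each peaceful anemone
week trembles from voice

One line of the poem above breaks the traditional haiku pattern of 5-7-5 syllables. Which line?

The first line

Line 1: shrine (1), glows (1), above (2) → 4 (expected 5)
Line 2: each (1), peaceful (2), anemone (4) → 7 ✓
Line 3: week (1), trembles (2), from (1), voice (1) → 5 ✓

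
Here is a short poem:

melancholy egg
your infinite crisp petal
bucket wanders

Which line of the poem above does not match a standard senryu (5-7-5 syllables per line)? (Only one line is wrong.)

Line 1: melancholy(4) + egg(1) = 5 ✓
Line 2: your(1) + infinite(3) + crisp(1) + petal(2) = 7 ✓
Line 3: bucket(2) + wanders(2) = 4 (expected 5)

Line 3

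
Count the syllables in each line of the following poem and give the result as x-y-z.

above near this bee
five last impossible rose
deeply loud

Line 1: above (2), near (1), this (1), bee (1) → 5
Line 2: five (1), last (1), impossible (4), rose (1) → 7
Line 3: deeply (2), loud (1) → 3

5-7-3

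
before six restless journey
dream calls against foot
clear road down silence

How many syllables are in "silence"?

2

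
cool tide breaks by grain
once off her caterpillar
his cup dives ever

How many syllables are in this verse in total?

Line 1: cool(1) + tide(1) + breaks(1) + by(1) + grain(1) = 5
Line 2: once(1) + off(1) + her(1) + caterpillar(4) = 7
Line 3: his(1) + cup(1) + dives(1) + ever(2) = 5
Total: 5 + 7 + 5 = 17

17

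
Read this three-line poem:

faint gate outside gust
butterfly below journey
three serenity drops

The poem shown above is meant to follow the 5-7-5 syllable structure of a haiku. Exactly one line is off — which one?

Line 1: "faint gate outside gust": 1+1+2+1 = 5 ✓
Line 2: "butterfly below journey": 3+2+2 = 7 ✓
Line 3: "three serenity drops": 1+4+1 = 6 (expected 5)

Line 3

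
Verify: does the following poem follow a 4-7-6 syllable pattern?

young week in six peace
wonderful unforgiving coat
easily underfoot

No

Line 1: "young week in six peace": 1+1+1+1+1 = 5 (expected 4)
Line 2: "wonderful unforgiving coat": 3+4+1 = 8 (expected 7)
Line 3: "easily underfoot": 3+3 = 6 ✓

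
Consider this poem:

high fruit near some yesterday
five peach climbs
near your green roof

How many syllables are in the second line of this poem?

The second line: five (1), peach (1), climbs (1) → 3

3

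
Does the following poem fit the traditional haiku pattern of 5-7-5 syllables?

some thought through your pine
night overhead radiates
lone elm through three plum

Yes

Line 1: some (1), thought (1), through (1), your (1), pine (1) → 5 ✓
Line 2: night (1), overhead (3), radiates (3) → 7 ✓
Line 3: lone (1), elm (1), through (1), three (1), plum (1) → 5 ✓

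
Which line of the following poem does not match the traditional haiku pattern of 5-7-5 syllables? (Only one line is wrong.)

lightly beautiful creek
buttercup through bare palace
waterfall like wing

Line 1

Line 1: "lightly beautiful creek": 2+3+1 = 6 (expected 5)
Line 2: "buttercup through bare palace": 3+1+1+2 = 7 ✓
Line 3: "waterfall like wing": 3+1+1 = 5 ✓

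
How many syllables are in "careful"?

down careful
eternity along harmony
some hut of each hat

2

"careful" has 2 syllables.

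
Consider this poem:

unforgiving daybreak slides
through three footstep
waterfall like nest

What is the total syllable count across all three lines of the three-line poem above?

16

Line 1: unforgiving (4), daybreak (2), slides (1) → 7
Line 2: through (1), three (1), footstep (2) → 4
Line 3: waterfall (3), like (1), nest (1) → 5
Total: 7 + 4 + 5 = 16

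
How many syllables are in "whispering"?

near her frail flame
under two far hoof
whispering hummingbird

3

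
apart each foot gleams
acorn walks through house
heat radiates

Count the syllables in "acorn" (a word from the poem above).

2

"acorn" has 2 syllables.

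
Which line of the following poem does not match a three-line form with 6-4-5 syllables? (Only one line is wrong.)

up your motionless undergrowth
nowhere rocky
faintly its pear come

Line 1: up (1), your (1), motionless (3), undergrowth (3) → 8 (expected 6)
Line 2: nowhere (2), rocky (2) → 4 ✓
Line 3: faintly (2), its (1), pear (1), come (1) → 5 ✓

The first line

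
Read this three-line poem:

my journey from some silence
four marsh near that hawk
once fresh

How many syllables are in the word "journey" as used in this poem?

2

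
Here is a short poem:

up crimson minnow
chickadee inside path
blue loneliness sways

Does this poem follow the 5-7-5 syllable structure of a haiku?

Line 1: up (1), crimson (2), minnow (2) → 5 ✓
Line 2: chickadee (3), inside (2), path (1) → 6 (expected 7)
Line 3: blue (1), loneliness (3), sways (1) → 5 ✓

No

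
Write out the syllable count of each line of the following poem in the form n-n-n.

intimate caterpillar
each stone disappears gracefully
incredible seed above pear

Line 1: intimate (3), caterpillar (4) → 7
Line 2: each (1), stone (1), disappears (3), gracefully (3) → 8
Line 3: incredible (4), seed (1), above (2), pear (1) → 8

7-8-8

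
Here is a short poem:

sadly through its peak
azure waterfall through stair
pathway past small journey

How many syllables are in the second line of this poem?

7

The second line: azure (2), waterfall (3), through (1), stair (1) → 7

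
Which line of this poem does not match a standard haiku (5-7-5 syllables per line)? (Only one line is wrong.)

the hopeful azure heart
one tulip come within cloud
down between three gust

Line 1

Line 1: the(1) + hopeful(2) + azure(2) + heart(1) = 6 (expected 5)
Line 2: one(1) + tulip(2) + come(1) + within(2) + cloud(1) = 7 ✓
Line 3: down(1) + between(2) + three(1) + gust(1) = 5 ✓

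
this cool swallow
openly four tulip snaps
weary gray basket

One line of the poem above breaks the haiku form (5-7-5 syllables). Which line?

Line 1: this(1) + cool(1) + swallow(2) = 4 (expected 5)
Line 2: openly(3) + four(1) + tulip(2) + snaps(1) = 7 ✓
Line 3: weary(2) + gray(1) + basket(2) = 5 ✓

Line 1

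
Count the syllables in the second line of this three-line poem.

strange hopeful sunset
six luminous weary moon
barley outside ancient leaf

7

The second line: six(1) + luminous(3) + weary(2) + moon(1) = 7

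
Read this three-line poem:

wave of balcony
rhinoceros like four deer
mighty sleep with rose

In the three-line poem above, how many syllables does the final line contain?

5

The final line: "mighty sleep with rose": 2+1+1+1 = 5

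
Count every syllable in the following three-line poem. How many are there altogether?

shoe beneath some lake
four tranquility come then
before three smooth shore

Line 1: "shoe beneath some lake": 1+2+1+1 = 5
Line 2: "four tranquility come then": 1+4+1+1 = 7
Line 3: "before three smooth shore": 2+1+1+1 = 5
Total: 5 + 7 + 5 = 17

17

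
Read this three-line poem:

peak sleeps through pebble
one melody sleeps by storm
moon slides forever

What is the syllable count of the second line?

7

The second line: "one melody sleeps by storm": 1+3+1+1+1 = 7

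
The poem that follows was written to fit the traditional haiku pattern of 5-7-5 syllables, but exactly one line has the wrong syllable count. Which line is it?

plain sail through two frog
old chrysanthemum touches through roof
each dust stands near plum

Line 1: plain(1) + sail(1) + through(1) + two(1) + frog(1) = 5 ✓
Line 2: old(1) + chrysanthemum(4) + touches(2) + through(1) + roof(1) = 9 (expected 7)
Line 3: each(1) + dust(1) + stands(1) + near(1) + plum(1) = 5 ✓

Line 2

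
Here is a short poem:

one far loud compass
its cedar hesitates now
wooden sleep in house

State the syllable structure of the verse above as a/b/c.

Line 1: one(1) + far(1) + loud(1) + compass(2) = 5
Line 2: its(1) + cedar(2) + hesitates(3) + now(1) = 7
Line 3: wooden(2) + sleep(1) + in(1) + house(1) = 5

5/7/5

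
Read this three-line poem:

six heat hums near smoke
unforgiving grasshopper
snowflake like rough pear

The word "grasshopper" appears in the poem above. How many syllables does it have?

3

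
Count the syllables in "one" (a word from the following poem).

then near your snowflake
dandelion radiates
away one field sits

1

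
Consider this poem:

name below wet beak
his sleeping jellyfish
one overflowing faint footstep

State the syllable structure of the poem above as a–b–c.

5–6–8

Line 1: "name below wet beak": 1+2+1+1 = 5
Line 2: "his sleeping jellyfish": 1+2+3 = 6
Line 3: "one overflowing faint footstep": 1+4+1+2 = 8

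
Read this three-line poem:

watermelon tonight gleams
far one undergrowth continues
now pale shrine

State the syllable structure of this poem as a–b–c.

Line 1: "watermelon tonight gleams": 4+2+1 = 7
Line 2: "far one undergrowth continues": 1+1+3+3 = 8
Line 3: "now pale shrine": 1+1+1 = 3

7–8–3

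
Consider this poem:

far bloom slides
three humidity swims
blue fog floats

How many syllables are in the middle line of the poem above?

6

The middle line: three(1) + humidity(4) + swims(1) = 6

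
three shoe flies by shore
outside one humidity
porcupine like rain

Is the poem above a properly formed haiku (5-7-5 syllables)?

Line 1: three (1), shoe (1), flies (1), by (1), shore (1) → 5 ✓
Line 2: outside (2), one (1), humidity (4) → 7 ✓
Line 3: porcupine (3), like (1), rain (1) → 5 ✓

Yes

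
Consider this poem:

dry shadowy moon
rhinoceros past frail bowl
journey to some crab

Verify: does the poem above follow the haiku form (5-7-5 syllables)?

Line 1: dry (1), shadowy (3), moon (1) → 5 ✓
Line 2: rhinoceros (4), past (1), frail (1), bowl (1) → 7 ✓
Line 3: journey (2), to (1), some (1), crab (1) → 5 ✓

Yes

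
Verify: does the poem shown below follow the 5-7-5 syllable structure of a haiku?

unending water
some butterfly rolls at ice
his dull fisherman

Yes

Line 1: unending (3), water (2) → 5 ✓
Line 2: some (1), butterfly (3), rolls (1), at (1), ice (1) → 7 ✓
Line 3: his (1), dull (1), fisherman (3) → 5 ✓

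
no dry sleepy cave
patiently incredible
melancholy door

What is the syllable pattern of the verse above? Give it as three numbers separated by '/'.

Line 1: no (1), dry (1), sleepy (2), cave (1) → 5
Line 2: patiently (3), incredible (4) → 7
Line 3: melancholy (4), door (1) → 5

5/7/5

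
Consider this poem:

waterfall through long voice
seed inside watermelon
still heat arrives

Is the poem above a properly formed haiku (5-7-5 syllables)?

No

Line 1: "waterfall through long voice": 3+1+1+1 = 6 (expected 5)
Line 2: "seed inside watermelon": 1+2+4 = 7 ✓
Line 3: "still heat arrives": 1+1+2 = 4 (expected 5)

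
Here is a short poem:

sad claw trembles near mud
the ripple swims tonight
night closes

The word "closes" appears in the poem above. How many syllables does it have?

2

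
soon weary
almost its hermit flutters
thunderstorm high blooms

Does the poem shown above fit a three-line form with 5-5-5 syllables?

No

Line 1: soon(1) + weary(2) = 3 (expected 5)
Line 2: almost(2) + its(1) + hermit(2) + flutters(2) = 7 (expected 5)
Line 3: thunderstorm(3) + high(1) + blooms(1) = 5 ✓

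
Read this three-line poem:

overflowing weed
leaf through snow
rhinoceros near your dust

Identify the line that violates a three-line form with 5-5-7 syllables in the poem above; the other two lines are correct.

Line 2

Line 1: overflowing (4), weed (1) → 5 ✓
Line 2: leaf (1), through (1), snow (1) → 3 (expected 5)
Line 3: rhinoceros (4), near (1), your (1), dust (1) → 7 ✓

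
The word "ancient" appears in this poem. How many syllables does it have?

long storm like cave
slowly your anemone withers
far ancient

2

"ancient" has 2 syllables.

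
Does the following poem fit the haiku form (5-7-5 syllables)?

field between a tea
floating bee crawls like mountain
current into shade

Line 1: "field between a tea": 1+2+1+1 = 5 ✓
Line 2: "floating bee crawls like mountain": 2+1+1+1+2 = 7 ✓
Line 3: "current into shade": 2+2+1 = 5 ✓

Yes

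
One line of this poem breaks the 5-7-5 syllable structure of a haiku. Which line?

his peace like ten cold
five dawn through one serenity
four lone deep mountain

Line 1: "his peace like ten cold": 1+1+1+1+1 = 5 ✓
Line 2: "five dawn through one serenity": 1+1+1+1+4 = 8 (expected 7)
Line 3: "four lone deep mountain": 1+1+1+2 = 5 ✓

Line 2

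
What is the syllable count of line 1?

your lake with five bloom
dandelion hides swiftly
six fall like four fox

Line 1: your (1), lake (1), with (1), five (1), bloom (1) → 5

5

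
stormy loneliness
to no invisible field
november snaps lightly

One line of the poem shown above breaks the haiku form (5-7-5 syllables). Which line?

Line 3

Line 1: "stormy loneliness": 2+3 = 5 ✓
Line 2: "to no invisible field": 1+1+4+1 = 7 ✓
Line 3: "november snaps lightly": 3+1+2 = 6 (expected 5)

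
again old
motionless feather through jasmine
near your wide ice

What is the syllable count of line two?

8

Line two: motionless(3) + feather(2) + through(1) + jasmine(2) = 8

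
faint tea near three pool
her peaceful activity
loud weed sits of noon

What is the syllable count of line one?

5

Line one: "faint tea near three pool": 1+1+1+1+1 = 5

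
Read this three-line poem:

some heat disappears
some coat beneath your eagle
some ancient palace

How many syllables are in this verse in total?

Line 1: "some heat disappears": 1+1+3 = 5
Line 2: "some coat beneath your eagle": 1+1+2+1+2 = 7
Line 3: "some ancient palace": 1+2+2 = 5
Total: 5 + 7 + 5 = 17

17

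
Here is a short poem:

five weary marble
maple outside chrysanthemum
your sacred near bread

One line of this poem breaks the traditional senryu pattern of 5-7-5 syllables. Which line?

Line 1: "five weary marble": 1+2+2 = 5 ✓
Line 2: "maple outside chrysanthemum": 2+2+4 = 8 (expected 7)
Line 3: "your sacred near bread": 1+2+1+1 = 5 ✓

Line 2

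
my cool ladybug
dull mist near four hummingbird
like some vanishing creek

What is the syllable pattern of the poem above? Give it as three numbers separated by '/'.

5/7/6

Line 1: my (1), cool (1), ladybug (3) → 5
Line 2: dull (1), mist (1), near (1), four (1), hummingbird (3) → 7
Line 3: like (1), some (1), vanishing (3), creek (1) → 6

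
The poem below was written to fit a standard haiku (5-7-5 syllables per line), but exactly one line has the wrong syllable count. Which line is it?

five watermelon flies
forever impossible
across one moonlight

Line 1: "five watermelon flies": 1+4+1 = 6 (expected 5)
Line 2: "forever impossible": 3+4 = 7 ✓
Line 3: "across one moonlight": 2+1+2 = 5 ✓

The first line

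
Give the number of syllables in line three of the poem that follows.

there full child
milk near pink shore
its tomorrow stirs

5

Line three: its (1), tomorrow (3), stirs (1) → 5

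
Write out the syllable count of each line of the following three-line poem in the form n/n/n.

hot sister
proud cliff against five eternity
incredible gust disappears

Line 1: hot (1), sister (2) → 3
Line 2: proud (1), cliff (1), against (2), five (1), eternity (4) → 9
Line 3: incredible (4), gust (1), disappears (3) → 8

3/9/8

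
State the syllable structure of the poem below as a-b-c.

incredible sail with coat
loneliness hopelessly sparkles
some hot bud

Line 1: incredible(4) + sail(1) + with(1) + coat(1) = 7
Line 2: loneliness(3) + hopelessly(3) + sparkles(2) = 8
Line 3: some(1) + hot(1) + bud(1) = 3

7-8-3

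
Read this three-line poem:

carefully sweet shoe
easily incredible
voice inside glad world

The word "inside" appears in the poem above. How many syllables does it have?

2

"inside" has 2 syllables.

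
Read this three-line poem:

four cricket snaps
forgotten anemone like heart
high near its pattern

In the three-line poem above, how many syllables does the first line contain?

4

The first line: four(1) + cricket(2) + snaps(1) = 4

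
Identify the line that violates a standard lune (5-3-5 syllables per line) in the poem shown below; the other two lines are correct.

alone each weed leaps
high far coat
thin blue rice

Line 1: "alone each weed leaps": 2+1+1+1 = 5 ✓
Line 2: "high far coat": 1+1+1 = 3 ✓
Line 3: "thin blue rice": 1+1+1 = 3 (expected 5)

The third line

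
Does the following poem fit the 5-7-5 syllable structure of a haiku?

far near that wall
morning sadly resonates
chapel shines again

No

Line 1: far(1) + near(1) + that(1) + wall(1) = 4 (expected 5)
Line 2: morning(2) + sadly(2) + resonates(3) = 7 ✓
Line 3: chapel(2) + shines(1) + again(2) = 5 ✓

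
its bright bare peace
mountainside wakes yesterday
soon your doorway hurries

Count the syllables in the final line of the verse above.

6

The final line: soon(1) + your(1) + doorway(2) + hurries(2) = 6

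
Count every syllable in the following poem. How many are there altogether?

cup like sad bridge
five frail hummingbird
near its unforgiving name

16

Line 1: cup(1) + like(1) + sad(1) + bridge(1) = 4
Line 2: five(1) + frail(1) + hummingbird(3) = 5
Line 3: near(1) + its(1) + unforgiving(4) + name(1) = 7
Total: 4 + 5 + 7 = 16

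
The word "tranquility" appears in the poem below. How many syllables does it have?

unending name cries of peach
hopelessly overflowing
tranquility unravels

4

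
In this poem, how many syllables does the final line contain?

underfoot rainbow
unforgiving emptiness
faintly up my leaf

The final line: "faintly up my leaf": 2+1+1+1 = 5

5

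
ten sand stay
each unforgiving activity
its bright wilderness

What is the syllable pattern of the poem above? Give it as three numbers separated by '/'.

3/9/5

Line 1: ten(1) + sand(1) + stay(1) = 3
Line 2: each(1) + unforgiving(4) + activity(4) = 9
Line 3: its(1) + bright(1) + wilderness(3) = 5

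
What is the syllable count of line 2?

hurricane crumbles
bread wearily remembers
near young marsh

Line 2: "bread wearily remembers": 1+3+3 = 7

7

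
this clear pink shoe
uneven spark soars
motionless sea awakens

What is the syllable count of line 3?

7

Line 3: motionless (3), sea (1), awakens (3) → 7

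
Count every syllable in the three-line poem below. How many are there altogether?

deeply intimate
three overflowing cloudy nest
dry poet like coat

Line 1: "deeply intimate": 2+3 = 5
Line 2: "three overflowing cloudy nest": 1+4+2+1 = 8
Line 3: "dry poet like coat": 1+2+1+1 = 5
Total: 5 + 8 + 5 = 18

18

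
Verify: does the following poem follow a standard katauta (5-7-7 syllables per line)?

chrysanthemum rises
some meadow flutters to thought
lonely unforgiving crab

No

Line 1: "chrysanthemum rises": 4+2 = 6 (expected 5)
Line 2: "some meadow flutters to thought": 1+2+2+1+1 = 7 ✓
Line 3: "lonely unforgiving crab": 2+4+1 = 7 ✓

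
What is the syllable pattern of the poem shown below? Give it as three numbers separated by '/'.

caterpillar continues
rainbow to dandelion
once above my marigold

7/7/7

Line 1: "caterpillar continues": 4+3 = 7
Line 2: "rainbow to dandelion": 2+1+4 = 7
Line 3: "once above my marigold": 1+2+1+3 = 7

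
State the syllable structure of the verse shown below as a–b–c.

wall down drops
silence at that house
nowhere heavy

Line 1: "wall down drops": 1+1+1 = 3
Line 2: "silence at that house": 2+1+1+1 = 5
Line 3: "nowhere heavy": 2+2 = 4

3–5–4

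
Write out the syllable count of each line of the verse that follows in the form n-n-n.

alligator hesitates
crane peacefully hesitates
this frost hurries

7-7-4

Line 1: "alligator hesitates": 4+3 = 7
Line 2: "crane peacefully hesitates": 1+3+3 = 7
Line 3: "this frost hurries": 1+1+2 = 4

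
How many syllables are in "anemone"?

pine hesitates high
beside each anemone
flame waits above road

4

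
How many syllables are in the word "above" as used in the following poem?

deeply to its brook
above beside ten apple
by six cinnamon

"above" has 2 syllables.

2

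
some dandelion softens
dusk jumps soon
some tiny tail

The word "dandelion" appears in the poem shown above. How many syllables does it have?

"dandelion" has 4 syllables.

4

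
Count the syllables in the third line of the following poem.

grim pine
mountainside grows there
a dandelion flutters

The third line: a(1) + dandelion(4) + flutters(2) = 7

7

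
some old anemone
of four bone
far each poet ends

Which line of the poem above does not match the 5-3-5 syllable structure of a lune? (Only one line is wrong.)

Line 1: some(1) + old(1) + anemone(4) = 6 (expected 5)
Line 2: of(1) + four(1) + bone(1) = 3 ✓
Line 3: far(1) + each(1) + poet(2) + ends(1) = 5 ✓

The first line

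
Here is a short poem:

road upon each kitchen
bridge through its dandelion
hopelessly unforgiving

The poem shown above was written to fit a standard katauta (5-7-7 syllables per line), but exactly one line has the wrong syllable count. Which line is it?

Line 1: road(1) + upon(2) + each(1) + kitchen(2) = 6 (expected 5)
Line 2: bridge(1) + through(1) + its(1) + dandelion(4) = 7 ✓
Line 3: hopelessly(3) + unforgiving(4) = 7 ✓

The first line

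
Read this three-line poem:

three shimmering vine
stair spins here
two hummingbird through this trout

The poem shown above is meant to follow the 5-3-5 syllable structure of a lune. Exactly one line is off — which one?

Line 3

Line 1: "three shimmering vine": 1+3+1 = 5 ✓
Line 2: "stair spins here": 1+1+1 = 3 ✓
Line 3: "two hummingbird through this trout": 1+3+1+1+1 = 7 (expected 5)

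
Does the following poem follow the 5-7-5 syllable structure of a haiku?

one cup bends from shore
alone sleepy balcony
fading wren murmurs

Yes

Line 1: one (1), cup (1), bends (1), from (1), shore (1) → 5 ✓
Line 2: alone (2), sleepy (2), balcony (3) → 7 ✓
Line 3: fading (2), wren (1), murmurs (2) → 5 ✓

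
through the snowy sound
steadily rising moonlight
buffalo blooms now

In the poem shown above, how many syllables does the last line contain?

The last line: "buffalo blooms now": 3+1+1 = 5

5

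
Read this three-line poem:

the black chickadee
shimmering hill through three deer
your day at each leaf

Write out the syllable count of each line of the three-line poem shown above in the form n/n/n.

Line 1: the(1) + black(1) + chickadee(3) = 5
Line 2: shimmering(3) + hill(1) + through(1) + three(1) + deer(1) = 7
Line 3: your(1) + day(1) + at(1) + each(1) + leaf(1) = 5

5/7/5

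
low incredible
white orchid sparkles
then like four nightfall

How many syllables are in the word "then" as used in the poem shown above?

1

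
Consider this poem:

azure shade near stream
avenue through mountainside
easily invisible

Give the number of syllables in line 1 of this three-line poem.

Line 1: azure(2) + shade(1) + near(1) + stream(1) = 5

5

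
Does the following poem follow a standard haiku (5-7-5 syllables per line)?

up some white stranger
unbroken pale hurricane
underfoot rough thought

Line 1: up (1), some (1), white (1), stranger (2) → 5 ✓
Line 2: unbroken (3), pale (1), hurricane (3) → 7 ✓
Line 3: underfoot (3), rough (1), thought (1) → 5 ✓

Yes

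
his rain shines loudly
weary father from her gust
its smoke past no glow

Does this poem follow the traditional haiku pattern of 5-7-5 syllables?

Yes

Line 1: "his rain shines loudly": 1+1+1+2 = 5 ✓
Line 2: "weary father from her gust": 2+2+1+1+1 = 7 ✓
Line 3: "its smoke past no glow": 1+1+1+1+1 = 5 ✓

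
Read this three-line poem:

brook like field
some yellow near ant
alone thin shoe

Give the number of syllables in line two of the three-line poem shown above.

5

Line two: "some yellow near ant": 1+2+1+1 = 5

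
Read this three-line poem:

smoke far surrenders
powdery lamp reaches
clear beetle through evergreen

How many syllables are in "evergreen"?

3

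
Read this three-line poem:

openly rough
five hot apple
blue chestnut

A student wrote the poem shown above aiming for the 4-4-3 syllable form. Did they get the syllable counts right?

Line 1: "openly rough": 3+1 = 4 ✓
Line 2: "five hot apple": 1+1+2 = 4 ✓
Line 3: "blue chestnut": 1+2 = 3 ✓

Yes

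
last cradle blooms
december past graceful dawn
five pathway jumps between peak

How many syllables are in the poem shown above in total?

18

Line 1: last (1), cradle (2), blooms (1) → 4
Line 2: december (3), past (1), graceful (2), dawn (1) → 7
Line 3: five (1), pathway (2), jumps (1), between (2), peak (1) → 7
Total: 4 + 7 + 7 = 18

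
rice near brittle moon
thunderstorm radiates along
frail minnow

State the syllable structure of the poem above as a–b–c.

Line 1: rice(1) + near(1) + brittle(2) + moon(1) = 5
Line 2: thunderstorm(3) + radiates(3) + along(2) = 8
Line 3: frail(1) + minnow(2) = 3

5–8–3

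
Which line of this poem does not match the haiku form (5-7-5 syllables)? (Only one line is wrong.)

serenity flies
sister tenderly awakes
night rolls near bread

The third line

Line 1: "serenity flies": 4+1 = 5 ✓
Line 2: "sister tenderly awakes": 2+3+2 = 7 ✓
Line 3: "night rolls near bread": 1+1+1+1 = 4 (expected 5)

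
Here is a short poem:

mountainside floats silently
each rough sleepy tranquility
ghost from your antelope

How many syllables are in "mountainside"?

3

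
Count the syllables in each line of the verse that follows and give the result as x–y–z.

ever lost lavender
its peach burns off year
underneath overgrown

Line 1: ever(2) + lost(1) + lavender(3) = 6
Line 2: its(1) + peach(1) + burns(1) + off(1) + year(1) = 5
Line 3: underneath(3) + overgrown(3) = 6

6–5–6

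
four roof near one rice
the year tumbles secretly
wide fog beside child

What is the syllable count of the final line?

The final line: wide(1) + fog(1) + beside(2) + child(1) = 5

5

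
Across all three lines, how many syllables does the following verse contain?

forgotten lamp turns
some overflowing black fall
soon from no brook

Line 1: "forgotten lamp turns": 3+1+1 = 5
Line 2: "some overflowing black fall": 1+4+1+1 = 7
Line 3: "soon from no brook": 1+1+1+1 = 4
Total: 5 + 7 + 4 = 16

16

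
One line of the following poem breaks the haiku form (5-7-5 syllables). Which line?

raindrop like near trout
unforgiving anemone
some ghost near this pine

Line 1: raindrop (2), like (1), near (1), trout (1) → 5 ✓
Line 2: unforgiving (4), anemone (4) → 8 (expected 7)
Line 3: some (1), ghost (1), near (1), this (1), pine (1) → 5 ✓

The second line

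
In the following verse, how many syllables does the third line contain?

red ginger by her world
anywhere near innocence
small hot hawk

3

The third line: small (1), hot (1), hawk (1) → 3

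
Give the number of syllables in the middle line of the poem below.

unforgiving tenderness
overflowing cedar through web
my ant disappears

8

The middle line: overflowing(4) + cedar(2) + through(1) + web(1) = 8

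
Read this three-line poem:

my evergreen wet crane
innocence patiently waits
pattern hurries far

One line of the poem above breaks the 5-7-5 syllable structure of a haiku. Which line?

Line 1: "my evergreen wet crane": 1+3+1+1 = 6 (expected 5)
Line 2: "innocence patiently waits": 3+3+1 = 7 ✓
Line 3: "pattern hurries far": 2+2+1 = 5 ✓

The first line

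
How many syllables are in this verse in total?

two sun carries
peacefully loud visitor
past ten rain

14

Line 1: two (1), sun (1), carries (2) → 4
Line 2: peacefully (3), loud (1), visitor (3) → 7
Line 3: past (1), ten (1), rain (1) → 3
Total: 4 + 7 + 3 = 14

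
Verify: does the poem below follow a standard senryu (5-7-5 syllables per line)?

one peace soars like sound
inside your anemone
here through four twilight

Yes

Line 1: one (1), peace (1), soars (1), like (1), sound (1) → 5 ✓
Line 2: inside (2), your (1), anemone (4) → 7 ✓
Line 3: here (1), through (1), four (1), twilight (2) → 5 ✓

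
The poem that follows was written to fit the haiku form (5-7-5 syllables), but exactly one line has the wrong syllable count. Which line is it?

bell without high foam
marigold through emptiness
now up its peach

The third line

Line 1: bell (1), without (2), high (1), foam (1) → 5 ✓
Line 2: marigold (3), through (1), emptiness (3) → 7 ✓
Line 3: now (1), up (1), its (1), peach (1) → 4 (expected 5)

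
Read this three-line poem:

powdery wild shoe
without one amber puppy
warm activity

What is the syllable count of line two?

Line two: "without one amber puppy": 2+1+2+2 = 7

7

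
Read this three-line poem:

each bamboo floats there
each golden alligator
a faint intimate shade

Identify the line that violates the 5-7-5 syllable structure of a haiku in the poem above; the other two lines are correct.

The third line

Line 1: each(1) + bamboo(2) + floats(1) + there(1) = 5 ✓
Line 2: each(1) + golden(2) + alligator(4) = 7 ✓
Line 3: a(1) + faint(1) + intimate(3) + shade(1) = 6 (expected 5)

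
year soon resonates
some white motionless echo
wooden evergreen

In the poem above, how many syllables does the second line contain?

7

The second line: "some white motionless echo": 1+1+3+2 = 7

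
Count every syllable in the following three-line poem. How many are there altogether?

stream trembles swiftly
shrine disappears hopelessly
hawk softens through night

17

Line 1: "stream trembles swiftly": 1+2+2 = 5
Line 2: "shrine disappears hopelessly": 1+3+3 = 7
Line 3: "hawk softens through night": 1+2+1+1 = 5
Total: 5 + 7 + 5 = 17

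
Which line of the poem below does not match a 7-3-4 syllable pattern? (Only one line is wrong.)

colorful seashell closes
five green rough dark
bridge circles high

Line 1: colorful(3) + seashell(2) + closes(2) = 7 ✓
Line 2: five(1) + green(1) + rough(1) + dark(1) = 4 (expected 3)
Line 3: bridge(1) + circles(2) + high(1) = 4 ✓

Line 2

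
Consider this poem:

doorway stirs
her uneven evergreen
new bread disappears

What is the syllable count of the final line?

The final line: new(1) + bread(1) + disappears(3) = 5

5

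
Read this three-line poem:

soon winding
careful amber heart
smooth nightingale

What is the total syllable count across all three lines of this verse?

Line 1: soon(1) + winding(2) = 3
Line 2: careful(2) + amber(2) + heart(1) = 5
Line 3: smooth(1) + nightingale(3) = 4
Total: 3 + 5 + 4 = 12

12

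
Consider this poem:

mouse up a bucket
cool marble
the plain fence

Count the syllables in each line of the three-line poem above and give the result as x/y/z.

5/3/3

Line 1: "mouse up a bucket": 1+1+1+2 = 5
Line 2: "cool marble": 1+2 = 3
Line 3: "the plain fence": 1+1+1 = 3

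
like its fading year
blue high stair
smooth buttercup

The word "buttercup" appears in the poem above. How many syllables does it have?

3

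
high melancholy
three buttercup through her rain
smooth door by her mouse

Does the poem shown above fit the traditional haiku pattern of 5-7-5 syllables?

Yes

Line 1: "high melancholy": 1+4 = 5 ✓
Line 2: "three buttercup through her rain": 1+3+1+1+1 = 7 ✓
Line 3: "smooth door by her mouse": 1+1+1+1+1 = 5 ✓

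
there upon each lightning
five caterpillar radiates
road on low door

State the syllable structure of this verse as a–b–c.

Line 1: "there upon each lightning": 1+2+1+2 = 6
Line 2: "five caterpillar radiates": 1+4+3 = 8
Line 3: "road on low door": 1+1+1+1 = 4

6–8–4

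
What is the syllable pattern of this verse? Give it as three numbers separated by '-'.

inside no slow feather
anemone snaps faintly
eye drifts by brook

Line 1: "inside no slow feather": 2+1+1+2 = 6
Line 2: "anemone snaps faintly": 4+1+2 = 7
Line 3: "eye drifts by brook": 1+1+1+1 = 4

6-7-4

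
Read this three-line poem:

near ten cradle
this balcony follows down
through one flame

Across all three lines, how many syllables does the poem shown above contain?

14

Line 1: near (1), ten (1), cradle (2) → 4
Line 2: this (1), balcony (3), follows (2), down (1) → 7
Line 3: through (1), one (1), flame (1) → 3
Total: 4 + 7 + 3 = 14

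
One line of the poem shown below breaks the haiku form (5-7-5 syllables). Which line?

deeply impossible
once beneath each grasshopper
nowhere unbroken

Line 1

Line 1: deeply(2) + impossible(4) = 6 (expected 5)
Line 2: once(1) + beneath(2) + each(1) + grasshopper(3) = 7 ✓
Line 3: nowhere(2) + unbroken(3) = 5 ✓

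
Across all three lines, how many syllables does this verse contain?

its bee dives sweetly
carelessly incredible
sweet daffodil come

17

Line 1: its (1), bee (1), dives (1), sweetly (2) → 5
Line 2: carelessly (3), incredible (4) → 7
Line 3: sweet (1), daffodil (3), come (1) → 5
Total: 5 + 7 + 5 = 17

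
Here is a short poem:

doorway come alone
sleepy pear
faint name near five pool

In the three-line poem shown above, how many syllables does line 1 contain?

5

Line 1: doorway(2) + come(1) + alone(2) = 5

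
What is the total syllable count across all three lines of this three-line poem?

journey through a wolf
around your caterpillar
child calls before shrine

17

Line 1: journey (2), through (1), a (1), wolf (1) → 5
Line 2: around (2), your (1), caterpillar (4) → 7
Line 3: child (1), calls (1), before (2), shrine (1) → 5
Total: 5 + 7 + 5 = 17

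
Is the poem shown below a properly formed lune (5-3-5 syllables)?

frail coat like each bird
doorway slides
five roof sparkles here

Line 1: frail(1) + coat(1) + like(1) + each(1) + bird(1) = 5 ✓
Line 2: doorway(2) + slides(1) = 3 ✓
Line 3: five(1) + roof(1) + sparkles(2) + here(1) = 5 ✓

Yes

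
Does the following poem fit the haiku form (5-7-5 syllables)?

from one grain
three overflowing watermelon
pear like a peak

No

Line 1: from(1) + one(1) + grain(1) = 3 (expected 5)
Line 2: three(1) + overflowing(4) + watermelon(4) = 9 (expected 7)
Line 3: pear(1) + like(1) + a(1) + peak(1) = 4 (expected 5)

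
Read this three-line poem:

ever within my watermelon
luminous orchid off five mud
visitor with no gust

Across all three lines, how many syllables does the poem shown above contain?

23

Line 1: "ever within my watermelon": 2+2+1+4 = 9
Line 2: "luminous orchid off five mud": 3+2+1+1+1 = 8
Line 3: "visitor with no gust": 3+1+1+1 = 6
Total: 9 + 8 + 6 = 23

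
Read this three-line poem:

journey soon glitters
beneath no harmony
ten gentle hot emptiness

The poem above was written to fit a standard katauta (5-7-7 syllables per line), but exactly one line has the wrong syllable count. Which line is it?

Line 1: journey(2) + soon(1) + glitters(2) = 5 ✓
Line 2: beneath(2) + no(1) + harmony(3) = 6 (expected 7)
Line 3: ten(1) + gentle(2) + hot(1) + emptiness(3) = 7 ✓

The second line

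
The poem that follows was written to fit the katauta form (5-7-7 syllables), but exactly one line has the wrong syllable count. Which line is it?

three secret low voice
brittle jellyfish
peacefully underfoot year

Line 2

Line 1: three(1) + secret(2) + low(1) + voice(1) = 5 ✓
Line 2: brittle(2) + jellyfish(3) = 5 (expected 7)
Line 3: peacefully(3) + underfoot(3) + year(1) = 7 ✓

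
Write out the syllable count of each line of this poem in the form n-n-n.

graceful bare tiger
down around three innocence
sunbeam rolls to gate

Line 1: "graceful bare tiger": 2+1+2 = 5
Line 2: "down around three innocence": 1+2+1+3 = 7
Line 3: "sunbeam rolls to gate": 2+1+1+1 = 5

5-7-5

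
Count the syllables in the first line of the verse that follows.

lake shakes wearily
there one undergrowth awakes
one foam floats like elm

The first line: lake(1) + shakes(1) + wearily(3) = 5

5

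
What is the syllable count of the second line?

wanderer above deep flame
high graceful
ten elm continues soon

The second line: "high graceful": 1+2 = 3

3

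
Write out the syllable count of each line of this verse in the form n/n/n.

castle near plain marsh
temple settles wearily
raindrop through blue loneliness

5/7/7

Line 1: castle (2), near (1), plain (1), marsh (1) → 5
Line 2: temple (2), settles (2), wearily (3) → 7
Line 3: raindrop (2), through (1), blue (1), loneliness (3) → 7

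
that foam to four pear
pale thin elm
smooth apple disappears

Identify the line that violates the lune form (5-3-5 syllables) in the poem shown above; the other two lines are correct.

Line 1: "that foam to four pear": 1+1+1+1+1 = 5 ✓
Line 2: "pale thin elm": 1+1+1 = 3 ✓
Line 3: "smooth apple disappears": 1+2+3 = 6 (expected 5)

Line 3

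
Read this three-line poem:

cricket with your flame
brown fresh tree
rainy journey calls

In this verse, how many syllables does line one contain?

Line one: cricket(2) + with(1) + your(1) + flame(1) = 5

5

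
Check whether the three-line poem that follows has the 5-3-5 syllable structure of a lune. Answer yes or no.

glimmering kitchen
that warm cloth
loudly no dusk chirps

Line 1: glimmering(3) + kitchen(2) = 5 ✓
Line 2: that(1) + warm(1) + cloth(1) = 3 ✓
Line 3: loudly(2) + no(1) + dusk(1) + chirps(1) = 5 ✓

Yes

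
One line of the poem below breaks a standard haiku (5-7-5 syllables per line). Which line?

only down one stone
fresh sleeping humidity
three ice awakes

Line 1: only (2), down (1), one (1), stone (1) → 5 ✓
Line 2: fresh (1), sleeping (2), humidity (4) → 7 ✓
Line 3: three (1), ice (1), awakes (2) → 4 (expected 5)

Line 3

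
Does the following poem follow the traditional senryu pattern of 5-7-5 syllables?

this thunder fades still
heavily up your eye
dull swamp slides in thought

Line 1: "this thunder fades still": 1+2+1+1 = 5 ✓
Line 2: "heavily up your eye": 3+1+1+1 = 6 (expected 7)
Line 3: "dull swamp slides in thought": 1+1+1+1+1 = 5 ✓

No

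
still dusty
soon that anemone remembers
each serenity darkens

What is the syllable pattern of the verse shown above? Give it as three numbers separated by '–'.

3–9–7

Line 1: still (1), dusty (2) → 3
Line 2: soon (1), that (1), anemone (4), remembers (3) → 9
Line 3: each (1), serenity (4), darkens (2) → 7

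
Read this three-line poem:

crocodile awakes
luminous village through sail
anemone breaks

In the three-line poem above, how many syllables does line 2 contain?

Line 2: luminous(3) + village(2) + through(1) + sail(1) = 7

7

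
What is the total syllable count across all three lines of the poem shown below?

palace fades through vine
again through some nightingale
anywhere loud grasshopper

Line 1: "palace fades through vine": 2+1+1+1 = 5
Line 2: "again through some nightingale": 2+1+1+3 = 7
Line 3: "anywhere loud grasshopper": 3+1+3 = 7
Total: 5 + 7 + 7 = 19

19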